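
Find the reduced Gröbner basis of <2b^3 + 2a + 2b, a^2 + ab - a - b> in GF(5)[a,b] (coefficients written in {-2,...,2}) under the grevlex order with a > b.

f_1 = 2b^3 + 2a + 2b, LT = b^3.
f_2 = a^2 + ab - a - b, LT = a^2.

The S-polynomials (S(f_1,f_2)) all reduce to 0 modulo the current basis, so we have a Gröbner basis.

G = {b^3 + a + b, a^2 + ab - a - b}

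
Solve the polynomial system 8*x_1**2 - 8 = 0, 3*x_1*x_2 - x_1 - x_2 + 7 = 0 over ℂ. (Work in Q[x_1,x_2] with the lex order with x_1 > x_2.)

Compute a lex Gröbner basis by Buchberger's algorithm.
f_1 = 8*x_1**2 - 8, LT = x_1**2.
f_2 = 3*x_1*x_2 - x_1 - x_2 + 7, LT = x_1*x_2.

S(f_1,f_2): lcm = x_1**2*x_2. S = 1/3*x_1**2 + 1/3*x_1*x_2 - 7/3*x_1 - x_2.
  leading term x_1**2: subtract (1/24)·f_1 from 1/3*x_1**2 + 1/3*x_1*x_2 - 7/3*x_1 - x_2 → 1/3*x_1*x_2 - 7/3*x_1 - x_2 + 1/3
  leading term x_1*x_2: subtract (1/9)·f_2 from 1/3*x_1*x_2 - 7/3*x_1 - x_2 + 1/3 → -20/9*x_1 - 8/9*x_2 - 4/9
  leading term x_1: no divisor's leading term divides it; move -20/9*x_1 to the remainder.
  leading term x_2: no divisor's leading term divides it; move -8/9*x_2 to the remainder.
  leading term 1: no divisor's leading term divides it; move -4/9 to the remainder.
  remainder -20/9*x_1 - 8/9*x_2 - 4/9 ≠ 0; add h_3 = -20/9*x_1 - 8/9*x_2 - 4/9 to the basis.

S(f_1,h_3): lcm = x_1**2. S = -2/5*x_1*x_2 - 1/5*x_1 - 1.
  leading term x_1*x_2: subtract (-2/15)·f_2 from -2/5*x_1*x_2 - 1/5*x_1 - 1 → -1/3*x_1 - 2/15*x_2 - 1/15
  leading term x_1: subtract (3/20)·h_3 from -1/3*x_1 - 2/15*x_2 - 1/15 → 0
  remainder 0.

S(f_2,h_3): lcm = x_1*x_2. S = -1/3*x_1 - 2/5*x_2**2 - 8/15*x_2 + 7/3.
  leading term x_1: subtract (3/20)·h_3 from -1/3*x_1 - 2/5*x_2**2 - 8/15*x_2 + 7/3 → -2/5*x_2**2 - 2/5*x_2 + 12/5
  leading term x_2**2: no divisor's leading term divides it; move -2/5*x_2**2 to the remainder.
  leading term x_2: no divisor's leading term divides it; move -2/5*x_2 to the remainder.
  leading term 1: no divisor's leading term divides it; move 12/5 to the remainder.
  remainder -2/5*x_2**2 - 2/5*x_2 + 12/5 ≠ 0; add h_4 = -2/5*x_2**2 - 2/5*x_2 + 12/5 to the basis.

S(f_1,h_4): leading monomials are coprime, so the S-polynomial reduces to 0 (Buchberger's first criterion).
S(f_2,h_4): lcm = x_1*x_2**2. S = -4/3*x_1*x_2 + 6*x_1 - 1/3*x_2**2 + 7/3*x_2.
  leading term x_1*x_2: subtract (-4/9)·f_2 from -4/3*x_1*x_2 + 6*x_1 - 1/3*x_2**2 + 7/3*x_2 → 50/9*x_1 - 1/3*x_2**2 + 17/9*x_2 + 28/9
  leading term x_1: subtract (-5/2)·h_3 from 50/9*x_1 - 1/3*x_2**2 + 17/9*x_2 + 28/9 → -1/3*x_2**2 - 1/3*x_2 + 2
  leading term x_2**2: subtract (5/6)·h_4 from -1/3*x_2**2 - 1/3*x_2 + 2 → 0
  remainder 0.

S(h_3,h_4): leading monomials are coprime, so the S-polynomial reduces to 0 (Buchberger's first criterion).
Every S-polynomial of the final basis reduces to 0, so we have a Gröbner basis.
Inter-reduce: drop elements whose leading term is divisible by another's, tail-reduce, and make monic.
Reduced Gröbner basis: {x_1 + 2/5*x_2 + 1/5, x_2**2 + x_2 - 6}.

Since the basis is lex-ordered, x_2**2 + x_2 - 6 is univariate in x_2. Its roots are {-3, 2}. Back-substituting each root into the other basis elements fixes the other coordinates.
  x_2 = -3: the earlier basis element becomes x_1 - 1 = 0, giving x_1 = 1 — point (1, -3).
  x_2 = 2: the earlier basis element becomes x_1 + 1 = 0, giving x_1 = -1 — point (-1, 2).
Check: every point annihilates each of the original generators.
A lex Gröbner basis triangularizes the system, enabling back-substitution.

{(1, -3), (-1, 2)}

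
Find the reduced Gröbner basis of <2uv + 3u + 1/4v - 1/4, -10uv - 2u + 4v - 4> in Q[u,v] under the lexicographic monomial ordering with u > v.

G = {u + 21/52v - 21/52, v^2 + 4/21v - 25/21}

f_1 = 2uv + 3u + 1/4v - 1/4, LT = uv.
f_2 = -10uv - 2u + 4v - 4, LT = uv.

S(f_1,f_2): lcm = uv. S = 13/10u + 21/40v - 21/40.
  leading term u: no divisor's leading term divides it; move 13/10u to the remainder.
  leading term v: no divisor's leading term divides it; move 21/40v to the remainder.
  leading term 1: no divisor's leading term divides it; move -21/40 to the remainder.
  remainder 13/10u + 21/40v - 21/40 ≠ 0; add g_3 = 13/10u + 21/40v - 21/40 to the basis.

S(f_1,g_3): lcm = uv. S = 3/2u - 21/52v^2 + 55/104v - 1/8.
  leading term u: subtract (15/13)·g_3 from 3/2u - 21/52v^2 + 55/104v - 1/8 → -21/52v^2 - 1/13v + 25/52
  leading term v^2: no divisor's leading term divides it; move -21/52v^2 to the remainder.
  leading term v: no divisor's leading term divides it; move -1/13v to the remainder.
  leading term 1: no divisor's leading term divides it; move 25/52 to the remainder.
  remainder -21/52v^2 - 1/13v + 25/52 ≠ 0; add g_4 = -21/52v^2 - 1/13v + 25/52 to the basis.

The other S-polynomials (S(f_2,g_3), S(f_1,g_4), S(f_2,g_4), S(g_3,g_4)) all reduce to 0 modulo the current basis, so we have a Gröbner basis.
Inter-reduce: drop elements whose leading term is divisible by another's, tail-reduce, and make monic.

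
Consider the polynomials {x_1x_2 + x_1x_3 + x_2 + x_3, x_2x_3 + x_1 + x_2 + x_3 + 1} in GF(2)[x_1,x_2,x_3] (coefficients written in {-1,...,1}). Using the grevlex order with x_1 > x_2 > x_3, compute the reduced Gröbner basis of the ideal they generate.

G = {x_1x_3^2 + x_1^2 + x_3^2 + 1, x_1x_2 + x_1x_3 + x_2 + x_3, x_2x_3 + x_1 + x_2 + x_3 + 1}

The reduced Gröbner basis is the canonical form of the ideal for this ordering.

f_1 = x_1x_2 + x_1x_3 + x_2 + x_3, LT = x_1x_2.
f_2 = x_2x_3 + x_1 + x_2 + x_3 + 1, LT = x_2x_3.

S(f_1,f_2): lcm = x_1x_2x_3. S = x_1x_3^2 + x_1^2 + x_1x_2 + x_1x_3 + x_2x_3 + x_3^2 + x_1.
  leading term x_1x_3^2: no divisor's leading term divides it; move x_1x_3^2 to the remainder.
  leading term x_1^2: no divisor's leading term divides it; move x_1^2 to the remainder.
  leading term x_1x_2: subtract (1)·f_1 from x_1x_2 + x_1x_3 + x_2x_3 + x_3^2 + x_1 → x_2x_3 + x_3^2 + x_1 + x_2 + x_3
  leading term x_2x_3: subtract (1)·f_2 from x_2x_3 + x_3^2 + x_1 + x_2 + x_3 → x_3^2 + 1
  leading term x_3^2: no divisor's leading term divides it; move x_3^2 to the remainder.
  leading term 1: no divisor's leading term divides it; move 1 to the remainder.
  remainder x_1x_3^2 + x_1^2 + x_3^2 + 1 ≠ 0; add g_3 = x_1x_3^2 + x_1^2 + x_3^2 + 1 to the basis.

The other S-polynomials (S(f_1,g_3), S(f_2,g_3)) all reduce to 0 modulo the current basis, so we have a Gröbner basis.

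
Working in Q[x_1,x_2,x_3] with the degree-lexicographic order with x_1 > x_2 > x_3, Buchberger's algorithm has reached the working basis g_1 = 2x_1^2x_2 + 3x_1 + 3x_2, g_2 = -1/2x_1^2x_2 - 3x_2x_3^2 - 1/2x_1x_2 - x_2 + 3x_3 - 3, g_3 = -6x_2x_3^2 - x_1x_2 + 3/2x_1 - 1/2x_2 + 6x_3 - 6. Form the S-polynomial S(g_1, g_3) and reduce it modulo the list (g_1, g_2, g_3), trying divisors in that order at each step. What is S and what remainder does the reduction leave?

lcm(LM(g_1), LM(g_3)) = x_1^2x_2x_3^2.
S = (lcm/LT(g_1))·g_1 − (lcm/LT(g_3))·g_3 = -1/6x_1^3x_2 + 1/4x_1^3 - 1/12x_1^2x_2 + x_1^2x_3 + 3/2x_1x_3^2 + 3/2x_2x_3^2 - x_1^2.
Reduce S modulo (g_1, g_2, g_3) in that order:
  leading term x_1^3x_2: subtract (-1/12x_1)·g_1 from -1/6x_1^3x_2 + 1/4x_1^3 - 1/12x_1^2x_2 + x_1^2x_3 + 3/2x_1x_3^2 + 3/2x_2x_3^2 - x_1^2 → 1/4x_1^3 - 1/12x_1^2x_2 + x_1^2x_3 + 3/2x_1x_3^2 + 3/2x_2x_3^2 - 3/4x_1^2 + 1/4x_1x_2
  leading term x_1^3: no divisor's leading term divides it; move 1/4x_1^3 to the remainder.
  leading term x_1^2x_2: subtract (-1/24)·g_1 from -1/12x_1^2x_2 + x_1^2x_3 + 3/2x_1x_3^2 + 3/2x_2x_3^2 - 3/4x_1^2 + 1/4x_1x_2 → x_1^2x_3 + 3/2x_1x_3^2 + 3/2x_2x_3^2 - 3/4x_1^2 + 1/4x_1x_2 + 1/8x_1 + 1/8x_2
  leading term x_1^2x_3: no divisor's leading term divides it; move x_1^2x_3 to the remainder.
  leading term x_1x_3^2: no divisor's leading term divides it; move 3/2x_1x_3^2 to the remainder.
  leading term x_2x_3^2: subtract (-1/4)·g_3 from 3/2x_2x_3^2 - 3/4x_1^2 + 1/4x_1x_2 + 1/8x_1 + 1/8x_2 → -3/4x_1^2 + 1/2x_1 + 3/2x_3 - 3/2
  leading term x_1^2: no divisor's leading term divides it; move -3/4x_1^2 to the remainder.
  leading term x_1: no divisor's leading term divides it; move 1/2x_1 to the remainder.
  leading term x_3: no divisor's leading term divides it; move 3/2x_3 to the remainder.
  leading term 1: no divisor's leading term divides it; move -3/2 to the remainder.
The remainder 1/4x_1^3 + x_1^2x_3 + 3/2x_1x_3^2 - 3/4x_1^2 + 1/2x_1 + 3/2x_3 - 3/2 is nonzero, so it would be added as the next basis element.

S(g_1, g_3) = -1/6x_1^3x_2 + 1/4x_1^3 - 1/12x_1^2x_2 + x_1^2x_3 + 3/2x_1x_3^2 + 3/2x_2x_3^2 - x_1^2; remainder on division = 1/4x_1^3 + x_1^2x_3 + 3/2x_1x_3^2 - 3/4x_1^2 + 1/2x_1 + 3/2x_3 - 3/2.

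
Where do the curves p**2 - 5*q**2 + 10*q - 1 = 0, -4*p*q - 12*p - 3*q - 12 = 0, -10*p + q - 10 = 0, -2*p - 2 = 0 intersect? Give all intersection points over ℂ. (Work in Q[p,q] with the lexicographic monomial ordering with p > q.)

Compute a lex Gröbner basis by Buchberger's algorithm.
f_1 = p**2 - 5*q**2 + 10*q - 1, LT = p**2.
f_2 = -4*p*q - 12*p - 3*q - 12, LT = p*q.
f_3 = -10*p + q - 10, LT = p.
f_4 = -2*p - 2, LT = p.

S(f_1,f_2): lcm = p**2*q. S = -3*p**2 - 3/4*p*q - 3*p - 5*q**3 + 10*q**2 - q.
  leading term p**2: subtract (-3)·f_1 from -3*p**2 - 3/4*p*q - 3*p - 5*q**3 + 10*q**2 - q → -3/4*p*q - 3*p - 5*q**3 - 5*q**2 + 29*q - 3
  leading term p*q: subtract (3/16)·f_2 from -3/4*p*q - 3*p - 5*q**3 - 5*q**2 + 29*q - 3 → -3/4*p - 5*q**3 - 5*q**2 + 473/16*q - 3/4
  leading term p: subtract (3/40)·f_3 from -3/4*p - 5*q**3 - 5*q**2 + 473/16*q - 3/4 → -5*q**3 - 5*q**2 + 2359/80*q
  leading term q**3: no divisor's leading term divides it; move -5*q**3 to the remainder.
  leading term q**2: no divisor's leading term divides it; move -5*q**2 to the remainder.
  leading term q: no divisor's leading term divides it; move 2359/80*q to the remainder.
  remainder -5*q**3 - 5*q**2 + 2359/80*q ≠ 0; add h_5 = -5*q**3 - 5*q**2 + 2359/80*q to the basis.

S(f_1,f_3): lcm = p**2. S = 1/10*p*q - p - 5*q**2 + 10*q - 1.
  leading term p*q: subtract (-1/40)·f_2 from 1/10*p*q - p - 5*q**2 + 10*q - 1 → -13/10*p - 5*q**2 + 397/40*q - 13/10
  leading term p: subtract (13/100)·f_3 from -13/10*p - 5*q**2 + 397/40*q - 13/10 → -5*q**2 + 1959/200*q
  leading term q**2: no divisor's leading term divides it; move -5*q**2 to the remainder.
  leading term q: no divisor's leading term divides it; move 1959/200*q to the remainder.
  remainder -5*q**2 + 1959/200*q ≠ 0; add h_6 = -5*q**2 + 1959/200*q to the basis.

S(f_1,f_4): lcm = p**2. S = -p - 5*q**2 + 10*q - 1.
  leading term p: subtract (1/10)·f_3 from -p - 5*q**2 + 10*q - 1 → -5*q**2 + 99/10*q
  leading term q**2: subtract (1)·h_6 from -5*q**2 + 99/10*q → 21/200*q
  leading term q: no divisor's leading term divides it; move 21/200*q to the remainder.
  remainder 21/200*q ≠ 0; add h_7 = 21/200*q to the basis.

The other S-polynomials (S(f_2,f_3), S(f_2,f_4), S(f_3,f_4), S(f_1,h_5), S(f_2,h_5), S(f_3,h_5), S(f_4,h_5), S(f_1,h_6), S(f_2,h_6), S(f_3,h_6), S(f_4,h_6), S(h_5,h_6), S(f_1,h_7), S(f_2,h_7), S(f_3,h_7), S(f_4,h_7), S(h_5,h_7), S(h_6,h_7)) all reduce to 0 modulo the current basis, so we have a Gröbner basis.
Inter-reduce: drop elements whose leading term is divisible by another's, tail-reduce, and make monic.
Reduced Gröbner basis: {p + 1, q}.

A lex Gröbner basis eliminates variables successively. Here q depends only on q, with roots {0}; lifting each root through the earlier basis elements recovers the full solutions.
  q = 0: the earlier basis element becomes p + 1 = 0, giving p = -1 — point (-1, 0).

{(-1, 0)}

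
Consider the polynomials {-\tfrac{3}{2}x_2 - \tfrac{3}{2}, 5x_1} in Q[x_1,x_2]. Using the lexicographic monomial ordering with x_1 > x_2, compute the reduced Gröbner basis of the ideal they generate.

G = {x_1, x_2 + 1}

The reduced Gröbner basis is the canonical form of the ideal for this ordering.

f_1 = -\tfrac{3}{2}x_2 - \tfrac{3}{2}, LT = x_2.
f_2 = 5x_1, LT = x_1.

The S-polynomials (S(f_1,f_2)) all reduce to 0 modulo the current basis, so we have a Gröbner basis.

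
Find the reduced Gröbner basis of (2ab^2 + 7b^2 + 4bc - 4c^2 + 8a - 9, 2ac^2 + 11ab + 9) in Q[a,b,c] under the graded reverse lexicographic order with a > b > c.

The reduced Gröbner basis is the canonical form of the ideal for this ordering.

f_1 = 2ab^2 + 7b^2 + 4bc - 4c^2 + 8a - 9, LT = ab^2.
f_2 = 2ac^2 + 11ab + 9, LT = ac^2.

S(f_1,f_2): lcm = ab^2c^2. S = -11/2ab^3 + 7/2b^2c^2 + 2bc^3 - 2c^4 + 4ac^2 - 9/2b^2 - 9/2c^2.
  reduce S modulo (f_1, f_2):
  remainder 7/2b^2c^2 + 2bc^3 - 2c^4 + 77/4b^3 + 11b^2c - 11bc^2 - 9/2b^2 - 9/2c^2 - 99/4b - 18 ≠ 0; add g_3 = 7/2b^2c^2 + 2bc^3 - 2c^4 + 77/4b^3 + 11b^2c - 11bc^2 - 9/2b^2 - 9/2c^2 - 99/4b - 18 to the basis.

The other S-polynomials (S(f_1,g_3), S(f_2,g_3)) all reduce to 0 modulo the current basis, so we have a Gröbner basis.

G = {b^2c^2 + 4/7bc^3 - 4/7c^4 + 11/2b^3 + 22/7b^2c - 22/7bc^2 - 9/7b^2 - 9/7c^2 - 99/14b - 36/7, ab^2 + 7/2b^2 + 2bc - 2c^2 + 4a - 9/2, ac^2 + 11/2ab + 9/2}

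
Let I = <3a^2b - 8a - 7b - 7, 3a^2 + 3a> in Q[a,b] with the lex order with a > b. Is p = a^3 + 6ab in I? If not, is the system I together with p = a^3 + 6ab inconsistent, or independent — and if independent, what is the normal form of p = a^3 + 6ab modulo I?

a^3 + 6ab is independent of I; its normal form modulo I is -2b - 2.

First compute the reduced Gröbner basis of I by Buchberger's algorithm.
f_1 = 3a^2b - 8a - 7b - 7, LT = a^2b.
f_2 = 3a^2 + 3a, LT = a^2.

S(f_1,f_2): lcm = a^2b. S = -ab - 8/3a - 7/3b - 7/3.
  leading term ab: no divisor's leading term divides it; move -ab to the remainder.
  leading term a: no divisor's leading term divides it; move -8/3a to the remainder.
  leading term b: no divisor's leading term divides it; move -7/3b to the remainder.
  leading term 1: no divisor's leading term divides it; move -7/3 to the remainder.
  remainder -ab - 8/3a - 7/3b - 7/3 ≠ 0; add h_3 = -ab - 8/3a - 7/3b - 7/3 to the basis.

S(f_1,h_3): lcm = a^2b. S = -8/3a^2 - 7/3ab - 5a - 7/3b - 7/3.
  leading term a^2: subtract (-8/9)·f_2 from -8/3a^2 - 7/3ab - 5a - 7/3b - 7/3 → -7/3ab - 7/3a - 7/3b - 7/3
  leading term ab: subtract (7/3)·h_3 from -7/3ab - 7/3a - 7/3b - 7/3 → 35/9a + 28/9b + 28/9
  leading term a: no divisor's leading term divides it; move 35/9a to the remainder.
  leading term b: no divisor's leading term divides it; move 28/9b to the remainder.
  leading term 1: no divisor's leading term divides it; move 28/9 to the remainder.
  remainder 35/9a + 28/9b + 28/9 ≠ 0; add h_4 = 35/9a + 28/9b + 28/9 to the basis.

S(f_2,h_3): lcm = a^2b. S = -8/3a^2 - 4/3ab - 7/3a.
  leading term a^2: subtract (-8/9)·f_2 from -8/3a^2 - 4/3ab - 7/3a → -4/3ab + 1/3a
  leading term ab: subtract (4/3)·h_3 from -4/3ab + 1/3a → 35/9a + 28/9b + 28/9
  leading term a: subtract (1)·h_4 from 35/9a + 28/9b + 28/9 → 0
  remainder 0.

S(f_1,h_4): lcm = a^2b. S = -4/5ab^2 - 4/5ab - 8/3a - 7/3b - 7/3.
  leading term ab^2: subtract (4/5b)·h_3 from -4/5ab^2 - 4/5ab - 8/3a - 7/3b - 7/3 → 4/3ab - 8/3a + 28/15b^2 - 7/15b - 7/3
  leading term ab: subtract (-4/3)·h_3 from 4/3ab - 8/3a + 28/15b^2 - 7/15b - 7/3 → -56/9a + 28/15b^2 - 161/45b - 49/9
  leading term a: subtract (-8/5)·h_4 from -56/9a + 28/15b^2 - 161/45b - 49/9 → 28/15b^2 + 7/5b - 7/15
  leading term b^2: no divisor's leading term divides it; move 28/15b^2 to the remainder.
  leading term b: no divisor's leading term divides it; move 7/5b to the remainder.
  leading term 1: no divisor's leading term divides it; move -7/15 to the remainder.
  remainder 28/15b^2 + 7/5b - 7/15 ≠ 0; add h_5 = 28/15b^2 + 7/5b - 7/15 to the basis.

S(f_2,h_4): lcm = a^2. S = -4/5ab + 1/5a.
  leading term ab: subtract (4/5)·h_3 from -4/5ab + 1/5a → 7/3a + 28/15b + 28/15
  leading term a: subtract (3/5)·h_4 from 7/3a + 28/15b + 28/15 → 0
  remainder 0.

S(h_3,h_4): lcm = ab. S = 8/3a - 4/5b^2 + 23/15b + 7/3.
  leading term a: subtract (24/35)·h_4 from 8/3a - 4/5b^2 + 23/15b + 7/3 → -4/5b^2 - 3/5b + 1/5
  leading term b^2: subtract (-3/7)·h_5 from -4/5b^2 - 3/5b + 1/5 → 0
  remainder 0.

S(f_1,h_5): lcm = a^2b^2. S = -3/4a^2b + 1/4a^2 - 8/3ab - 7/3b^2 - 7/3b.
  leading term a^2b: subtract (-1/4)·f_1 from -3/4a^2b + 1/4a^2 - 8/3ab - 7/3b^2 - 7/3b → 1/4a^2 - 8/3ab - 2a - 7/3b^2 - 49/12b - 7/4
  leading term a^2: subtract (1/12)·f_2 from 1/4a^2 - 8/3ab - 2a - 7/3b^2 - 49/12b - 7/4 → -8/3ab - 9/4a - 7/3b^2 - 49/12b - 7/4
  leading term ab: subtract (8/3)·h_3 from -8/3ab - 9/4a - 7/3b^2 - 49/12b - 7/4 → 175/36a - 7/3b^2 + 77/36b + 161/36
  leading term a: subtract (5/4)·h_4 from 175/36a - 7/3b^2 + 77/36b + 161/36 → -7/3b^2 - 7/4b + 7/12
  leading term b^2: subtract (-5/4)·h_5 from -7/3b^2 - 7/4b + 7/12 → 0
  remainder 0.

S(f_2,h_5): leading monomials are coprime, so the S-polynomial reduces to 0 (Buchberger's first criterion).
S(h_3,h_5): lcm = ab^2. S = 23/12ab + 1/4a + 7/3b^2 + 7/3b.
  leading term ab: subtract (-23/12)·h_3 from 23/12ab + 1/4a + 7/3b^2 + 7/3b → -175/36a + 7/3b^2 - 77/36b - 161/36
  leading term a: subtract (-5/4)·h_4 from -175/36a + 7/3b^2 - 77/36b - 161/36 → 7/3b^2 + 7/4b - 7/12
  leading term b^2: subtract (5/4)·h_5 from 7/3b^2 + 7/4b - 7/12 → 0
  remainder 0.

S(h_4,h_5): leading monomials are coprime, so the S-polynomial reduces to 0 (Buchberger's first criterion).
Every S-polynomial of the final basis reduces to 0, so we have a Gröbner basis.
Inter-reduce: drop elements whose leading term is divisible by another's, tail-reduce, and make monic.
Reduced Gröbner basis: {a + 4/5b + 4/5, b^2 + 3/4b - 1/4}.
Label its elements g_1 = a + 4/5b + 4/5, g_2 = b^2 + 3/4b - 1/4.

Reduce p = a^3 + 6ab modulo G:
  leading term a^3: subtract (a^2)·g_1 from a^3 + 6ab → -4/5a^2b - 4/5a^2 + 6ab
  leading term a^2b: subtract (-4/5ab)·g_1 from -4/5a^2b - 4/5a^2 + 6ab → -4/5a^2 + 16/25ab^2 + 166/25ab
  leading term a^2: subtract (-4/5a)·g_1 from -4/5a^2 + 16/25ab^2 + 166/25ab → 16/25ab^2 + 182/25ab + 16/25a
  leading term ab^2: subtract (16/25b^2)·g_1 from 16/25ab^2 + 182/25ab + 16/25a → 182/25ab + 16/25a - 64/125b^3 - 64/125b^2
  leading term ab: subtract (182/25b)·g_1 from 182/25ab + 16/25a - 64/125b^3 - 64/125b^2 → 16/25a - 64/125b^3 - 792/125b^2 - 728/125b
  leading term a: subtract (16/25)·g_1 from 16/25a - 64/125b^3 - 792/125b^2 - 728/125b → -64/125b^3 - 792/125b^2 - 792/125b - 64/125
  leading term b^3: subtract (-64/125b)·g_2 from -64/125b^3 - 792/125b^2 - 792/125b - 64/125 → -744/125b^2 - 808/125b - 64/125
  leading term b^2: subtract (-744/125)·g_2 from -744/125b^2 - 808/125b - 64/125 → -2b - 2
  leading term b: no divisor's leading term divides it; move -2b to the remainder.
  leading term 1: no divisor's leading term divides it; move -2 to the remainder.
  normal form = -2b - 2.
The normal form is nonzero, so p ∉ I. Since p minus its normal form lies in I, I + (p) = I + (r) where r = -2b - 2; decide whether this ideal is the whole ring.
Run Buchberger on G together with r (pairs among the g_i already reduce to 0 since G is a Gröbner basis):
g_1 = a + 4/5b + 4/5, LT = a.
g_2 = b^2 + 3/4b - 1/4, LT = b^2.
r = -2b - 2, LT = b.

S(g_1,g_2): leading monomials are coprime, so the S-polynomial reduces to 0 (Buchberger's first criterion).
S(g_1,r): leading monomials are coprime, so the S-polynomial reduces to 0 (Buchberger's first criterion).
S(g_2,r): lcm = b^2. S = -1/4b - 1/4.
  leading term b: subtract (1/8)·r from -1/4b - 1/4 → 0
  remainder 0.

Every S-polynomial of the final basis reduces to 0, so we have a Gröbner basis.
Inter-reduce: drop elements whose leading term is divisible by another's, tail-reduce, and make monic.
Reduced Gröbner basis: {a, b + 1}.
The reduced Gröbner basis of I + (p) is {a, b + 1} ≠ {1}, a proper ideal, so the enlarged system stays consistent: p is independent of I, with normal form -2b - 2.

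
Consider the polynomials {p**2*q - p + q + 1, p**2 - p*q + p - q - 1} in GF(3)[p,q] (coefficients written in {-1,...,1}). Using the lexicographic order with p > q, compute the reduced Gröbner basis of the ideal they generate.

G = {p - q**2 + 1, q**4 - q**3 - q**2 - 1}

This is the nonlinear analogue of row-reducing a linear system.

f_1 = p**2*q - p + q + 1, LT = p**2*q.
f_2 = p**2 - p*q + p - q - 1, LT = p**2.

S(f_1,f_2): lcm = p**2*q. S = p*q**2 - p*q - p + q**2 - q + 1.
  leading term p*q**2: no divisor's leading term divides it; move p*q**2 to the remainder.
  leading term p*q: no divisor's leading term divides it; move -p*q to the remainder.
  leading term p: no divisor's leading term divides it; move -p to the remainder.
  leading term q**2: no divisor's leading term divides it; move q**2 to the remainder.
  leading term q: no divisor's leading term divides it; move -q to the remainder.
  leading term 1: no divisor's leading term divides it; move 1 to the remainder.
  remainder p*q**2 - p*q - p + q**2 - q + 1 ≠ 0; add g_3 = p*q**2 - p*q - p + q**2 - q + 1 to the basis.

S(f_1,g_3): lcm = p**2*q**2. S = p**2*q + p**2 - p*q**2 - p + q**2 + q.
  leading term p**2*q: subtract (1)·f_1 from p**2*q + p**2 - p*q**2 - p + q**2 + q → p**2 - p*q**2 + q**2 - 1
  leading term p**2: subtract (1)·f_2 from p**2 - p*q**2 + q**2 - 1 → -p*q**2 + p*q - p + q**2 + q
  leading term p*q**2: subtract (-1)·g_3 from -p*q**2 + p*q - p + q**2 + q → p - q**2 + 1
  leading term p: no divisor's leading term divides it; move p to the remainder.
  leading term q**2: no divisor's leading term divides it; move -q**2 to the remainder.
  leading term 1: no divisor's leading term divides it; move 1 to the remainder.
  remainder p - q**2 + 1 ≠ 0; add g_4 = p - q**2 + 1 to the basis.

S(f_2,g_3): lcm = p**2*q**2. S = p**2*q + p**2 - p*q**3 + p*q - p - q**3 - q**2.
  leading term p**2*q: subtract (1)·f_1 from p**2*q + p**2 - p*q**3 + p*q - p - q**3 - q**2 → p**2 - p*q**3 + p*q - q**3 - q**2 - q - 1
  leading term p**2: subtract (1)·f_2 from p**2 - p*q**3 + p*q - q**3 - q**2 - q - 1 → -p*q**3 - p*q - p - q**3 - q**2
  leading term p*q**3: subtract (-q)·g_3 from -p*q**3 - p*q - p - q**3 - q**2 → -p*q**2 + p*q - p + q**2 + q
  leading term p*q**2: subtract (-1)·g_3 from -p*q**2 + p*q - p + q**2 + q → p - q**2 + 1
  leading term p: subtract (1)·g_4 from p - q**2 + 1 → 0
  remainder 0.

S(f_1,g_4): lcm = p**2*q. S = p*q**3 - p*q - p + q + 1.
  leading term p*q**3: subtract (q)·g_3 from p*q**3 - p*q - p + q + 1 → p*q**2 - p - q**3 + q**2 + 1
  leading term p*q**2: subtract (1)·g_3 from p*q**2 - p - q**3 + q**2 + 1 → p*q - q**3 + q
  leading term p*q: subtract (q)·g_4 from p*q - q**3 + q → 0
  remainder 0.

S(f_2,g_4): lcm = p**2. S = p*q**2 - p*q - q - 1.
  leading term p*q**2: subtract (1)·g_3 from p*q**2 - p*q - q - 1 → p - q**2 + 1
  leading term p: subtract (1)·g_4 from p - q**2 + 1 → 0
  remainder 0.

S(g_3,g_4): lcm = p*q**2. S = -p*q - p + q**4 - q + 1.
  leading term p*q: subtract (-q)·g_4 from -p*q - p + q**4 - q + 1 → -p + q**4 - q**3 + 1
  leading term p: subtract (-1)·g_4 from -p + q**4 - q**3 + 1 → q**4 - q**3 - q**2 - 1
  leading term q**4: no divisor's leading term divides it; move q**4 to the remainder.
  leading term q**3: no divisor's leading term divides it; move -q**3 to the remainder.
  leading term q**2: no divisor's leading term divides it; move -q**2 to the remainder.
  leading term 1: no divisor's leading term divides it; move -1 to the remainder.
  remainder q**4 - q**3 - q**2 - 1 ≠ 0; add g_5 = q**4 - q**3 - q**2 - 1 to the basis.

S(f_1,g_5): lcm = p**2*q**4. S = p**2*q**3 + p**2*q**2 + p**2 - p*q**3 + q**4 + q**3.
  leading term p**2*q**3: subtract (q**2)·f_1 from p**2*q**3 + p**2*q**2 + p**2 - p*q**3 + q**4 + q**3 → p**2*q**2 + p**2 - p*q**3 + p*q**2 + q**4 - q**2
  leading term p**2*q**2: subtract (q)·f_1 from p**2*q**2 + p**2 - p*q**3 + p*q**2 + q**4 - q**2 → p**2 - p*q**3 + p*q**2 + p*q + q**4 + q**2 - q
  leading term p**2: subtract (1)·f_2 from p**2 - p*q**3 + p*q**2 + p*q + q**4 + q**2 - q → -p*q**3 + p*q**2 - p*q - p + q**4 + q**2 + 1
  leading term p*q**3: subtract (-q)·g_3 from -p*q**3 + p*q**2 - p*q - p + q**4 + q**2 + 1 → p*q - p + q**4 + q**3 + q + 1
  leading term p*q: subtract (q)·g_4 from p*q - p + q**4 + q**3 + q + 1 → -p + q**4 - q**3 + 1
  leading term p: subtract (-1)·g_4 from -p + q**4 - q**3 + 1 → q**4 - q**3 - q**2 - 1
  leading term q**4: subtract (1)·g_5 from q**4 - q**3 - q**2 - 1 → 0
  remainder 0.

S(f_2,g_5): leading monomials are coprime, so the S-polynomial reduces to 0 (Buchberger's first criterion).
S(g_3,g_5): lcm = p*q**4. S = p + q**4 - q**3 + q**2.
  leading term p: subtract (1)·g_4 from p + q**4 - q**3 + q**2 → q**4 - q**3 - q**2 - 1
  leading term q**4: subtract (1)·g_5 from q**4 - q**3 - q**2 - 1 → 0
  remainder 0.

S(g_4,g_5): leading monomials are coprime, so the S-polynomial reduces to 0 (Buchberger's first criterion).
Every S-polynomial of the final basis reduces to 0, so we have a Gröbner basis.
Inter-reduce: drop elements whose leading term is divisible by another's, tail-reduce, and make monic.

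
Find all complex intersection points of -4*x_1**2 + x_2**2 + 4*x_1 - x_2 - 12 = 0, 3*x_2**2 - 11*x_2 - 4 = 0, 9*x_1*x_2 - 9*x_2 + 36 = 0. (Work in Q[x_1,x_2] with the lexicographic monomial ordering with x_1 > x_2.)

{(0, 4)}

Compute a lex Gröbner basis by Buchberger's algorithm.
f_1 = -4*x_1**2 + 4*x_1 + x_2**2 - x_2 - 12, LT = x_1**2.
f_2 = 3*x_2**2 - 11*x_2 - 4, LT = x_2**2.
f_3 = 9*x_1*x_2 - 9*x_2 + 36, LT = x_1*x_2.

S(f_1,f_3): lcm = x_1**2*x_2. S = -4*x_1 - 1/4*x_2**3 + 1/4*x_2**2 + 3*x_2.
  reduce S modulo (f_1, f_2, f_3):
  remainder -4*x_1 + 2/9*x_2 - 8/9 ≠ 0; add h_4 = -4*x_1 + 2/9*x_2 - 8/9 to the basis.

S(f_2,f_3): lcm = x_1*x_2**2. S = -11/3*x_1*x_2 - 4/3*x_1 + x_2**2 - 4*x_2.
  reduce S modulo (f_1, f_2, f_3, h_4):
  remainder -110/27*x_2 + 440/27 ≠ 0; add h_5 = -110/27*x_2 + 440/27 to the basis.

The other S-polynomials (S(f_1,f_2), S(f_1,h_4), S(f_2,h_4), S(f_3,h_4), S(f_1,h_5), S(f_2,h_5), S(f_3,h_5), S(h_4,h_5)) all reduce to 0 modulo the current basis, so we have a Gröbner basis.
Inter-reduce: drop elements whose leading term is divisible by another's, tail-reduce, and make monic.
Reduced Gröbner basis: {x_1, x_2 - 4}.

From the last basis element, x_2 - 4 = 0, so x_2 takes values in {4}. Each choice, substituted upward through the basis, yields the corresponding point(s) of the solution set.
  x_2 = 4: the earlier basis element becomes x_1 = 0, giving x_1 = 0 — point (0, 4).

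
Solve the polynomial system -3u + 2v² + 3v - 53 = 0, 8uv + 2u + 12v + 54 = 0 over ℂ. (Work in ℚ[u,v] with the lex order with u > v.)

Compute a lex Gröbner basis by Buchberger's algorithm.
f_1 = -3u + 2v² + 3v - 53, LT = u.
f_2 = 8uv + 2u + 12v + 54, LT = uv.

S(f_1,f_2): lcm = uv. S = -¼u - ⅔v³ - v² + 97/6v - 27/4.
  leading term u: subtract (1/12)·f_1 from -¼u - ⅔v³ - v² + 97/6v - 27/4 → -⅔v³ - 7/6v² + 191/12v - 7/3
  leading term v³: no divisor's leading term divides it; move -⅔v³ to the remainder.
  leading term v²: no divisor's leading term divides it; move -7/6v² to the remainder.
  leading term v: no divisor's leading term divides it; move 191/12v to the remainder.
  leading term 1: no divisor's leading term divides it; move -7/3 to the remainder.
  remainder -⅔v³ - 7/6v² + 191/12v - 7/3 ≠ 0; add h_3 = -⅔v³ - 7/6v² + 191/12v - 7/3 to the basis.

S(f_1,h_3): leading monomials are coprime, so the S-polynomial reduces to 0 (Buchberger's first criterion).
S(f_2,h_3): lcm = uv³. S = -3/2uv² + 191/8uv - 7/2u + 3/2v³ + 27/4v².
  leading term uv²: subtract (½v²)·f_1 from -3/2uv² + 191/8uv - 7/2u + 3/2v³ + 27/4v² → 191/8uv - 7/2u - v⁴ + 133/4v²
  leading term uv: subtract (-191/24v)·f_1 from 191/8uv - 7/2u - v⁴ + 133/4v² → -7/2u - v⁴ + 191/12v³ + 457/8v² - 10123/24v
  leading term u: subtract (7/6)·f_1 from -7/2u - v⁴ + 191/12v³ + 457/8v² - 10123/24v → -v⁴ + 191/12v³ + 1315/24v² - 10207/24v + 371/6
  leading term v⁴: subtract (3/2v)·h_3 from -v⁴ + 191/12v³ + 1315/24v² - 10207/24v + 371/6 → 53/3v³ + 371/12v² - 10123/24v + 371/6
  leading term v³: subtract (-53/2)·h_3 from 53/3v³ + 371/12v² - 10123/24v + 371/6 → 0
  remainder 0.

Every S-polynomial of the final basis reduces to 0, so we have a Gröbner basis.
Inter-reduce: drop elements whose leading term is divisible by another's, tail-reduce, and make monic.
Reduced Gröbner basis: {u - ⅔v² - v + 53/3, v³ + 7/4v² - 191/8v + 7/2}.

Elimination: the polynomial v³ + 7/4v² - 191/8v + 7/2 lies in the elimination ideal for v, so v ∈ {4, -23/8 + 3*sqrt(65)/8, -3*sqrt(65)/8 - 23/8}. For each such v, the remaining basis elements (now univariate) give the rest of the solution.
  v = 4: the earlier basis element becomes u + 3 = 0, giving u = -3 — point (-3, 4).
  v = -23/8 + 3*sqrt(65)/8: the earlier basis element becomes u + 17*sqrt(65)/16 + 143/16 = 0, giving u = -143/16 - 17*sqrt(65)/16 — point (-143/16 - 17*sqrt(65)/16, -23/8 + 3*sqrt(65)/8).
  v = -3*sqrt(65)/8 - 23/8: the earlier basis element becomes u - 17*sqrt(65)/16 + 143/16 = 0, giving u = -143/16 + 17*sqrt(65)/16 — point (-143/16 + 17*sqrt(65)/16, -3*sqrt(65)/8 - 23/8).
Each listed point satisfies every original equation (direct substitution).

{(-3, 4), (-143/16 - 17*sqrt(65)/16, -23/8 + 3*sqrt(65)/8), (-143/16 + 17*sqrt(65)/16, -3*sqrt(65)/8 - 23/8)}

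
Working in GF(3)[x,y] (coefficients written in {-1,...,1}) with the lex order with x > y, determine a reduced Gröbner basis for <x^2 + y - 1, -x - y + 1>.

f_1 = x^2 + y - 1, LT = x^2.
f_2 = -x - y + 1, LT = x.

S(f_1,f_2): lcm = x^2. S = -xy + x + y - 1.
  leading term xy: subtract (y)·f_2 from -xy + x + y - 1 → x + y^2 - 1
  leading term x: subtract (-1)·f_2 from x + y^2 - 1 → y^2 - y
  leading term y^2: no divisor's leading term divides it; move y^2 to the remainder.
  leading term y: no divisor's leading term divides it; move -y to the remainder.
  remainder y^2 - y ≠ 0; add g_3 = y^2 - y to the basis.

The other S-polynomials (S(f_1,g_3), S(f_2,g_3)) all reduce to 0 modulo the current basis, so we have a Gröbner basis.
Inter-reduce: drop elements whose leading term is divisible by another's, tail-reduce, and make monic.

G = {x + y - 1, y^2 - y}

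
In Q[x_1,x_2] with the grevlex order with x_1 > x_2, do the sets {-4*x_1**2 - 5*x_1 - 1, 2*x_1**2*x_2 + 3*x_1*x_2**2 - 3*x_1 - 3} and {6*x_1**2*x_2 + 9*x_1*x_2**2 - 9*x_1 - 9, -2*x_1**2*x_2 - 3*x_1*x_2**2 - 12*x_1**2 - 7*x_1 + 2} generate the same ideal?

For a fixed monomial order, each ideal has a unique reduced Gröbner basis; comparing bases decides equality.
Buchberger on the first generating set:
f_1 = -4*x_1**2 - 5*x_1 - 1, LT = x_1**2.
f_2 = 2*x_1**2*x_2 + 3*x_1*x_2**2 - 3*x_1 - 3, LT = x_1**2*x_2.

S(f_1,f_2): lcm = x_1**2*x_2. S = -3/2*x_1*x_2**2 + 5/4*x_1*x_2 + 3/2*x_1 + 1/4*x_2 + 3/2.
  reduce S modulo (f_1, f_2):
  remainder -3/2*x_1*x_2**2 + 5/4*x_1*x_2 + 3/2*x_1 + 1/4*x_2 + 3/2 ≠ 0; add g_3 = -3/2*x_1*x_2**2 + 5/4*x_1*x_2 + 3/2*x_1 + 1/4*x_2 + 3/2 to the basis.

S(f_1,g_3): lcm = x_1**2*x_2**2. S = 5/6*x_1**2*x_2 + 5/4*x_1*x_2**2 + x_1**2 + 1/6*x_1*x_2 + 1/4*x_2**2 + x_1.
  reduce S modulo (f_1, f_2, g_3):
  remainder 1/6*x_1*x_2 + 1/4*x_2**2 + x_1 + 1 ≠ 0; add g_4 = 1/6*x_1*x_2 + 1/4*x_2**2 + x_1 + 1 to the basis.

S(g_3,g_4): lcm = x_1*x_2**2. S = -3/2*x_2**3 - 41/6*x_1*x_2 - x_1 - 37/6*x_2 - 1.
  reduce S modulo (f_1, f_2, g_3, g_4):
  remainder -3/2*x_2**3 + 41/4*x_2**2 + 40*x_1 - 37/6*x_2 + 40 ≠ 0; add g_5 = -3/2*x_2**3 + 41/4*x_2**2 + 40*x_1 - 37/6*x_2 + 40 to the basis.

The other S-polynomials (S(f_2,g_3), S(f_1,g_4), S(f_2,g_4), S(f_1,g_5), S(f_2,g_5), S(g_3,g_5), S(g_4,g_5)) all reduce to 0 modulo the current basis, so we have a Gröbner basis.
Inter-reduce: drop elements whose leading term is divisible by another's, tail-reduce, and make monic.
Reduced Gröbner basis: {x_2**3 - 41/6*x_2**2 - 80/3*x_1 + 37/9*x_2 - 80/3, x_1**2 + 5/4*x_1 + 1/4, x_1*x_2 + 3/2*x_2**2 + 6*x_1 + 6}.

Buchberger on the second generating set:
h_1 = 6*x_1**2*x_2 + 9*x_1*x_2**2 - 9*x_1 - 9, LT = x_1**2*x_2.
h_2 = -2*x_1**2*x_2 - 3*x_1*x_2**2 - 12*x_1**2 - 7*x_1 + 2, LT = x_1**2*x_2.

S(h_1,h_2): lcm = x_1**2*x_2. S = -6*x_1**2 - 5*x_1 - 1/2.
  reduce S modulo (h_1, h_2):
  remainder -6*x_1**2 - 5*x_1 - 1/2 ≠ 0; add k_3 = -6*x_1**2 - 5*x_1 - 1/2 to the basis.

S(h_1,k_3): lcm = x_1**2*x_2. S = 3/2*x_1*x_2**2 - 5/6*x_1*x_2 - 3/2*x_1 - 1/12*x_2 - 3/2.
  reduce S modulo (h_1, h_2, k_3):
  remainder 3/2*x_1*x_2**2 - 5/6*x_1*x_2 - 3/2*x_1 - 1/12*x_2 - 3/2 ≠ 0; add k_4 = 3/2*x_1*x_2**2 - 5/6*x_1*x_2 - 3/2*x_1 - 1/12*x_2 - 3/2 to the basis.

S(h_1,k_4): lcm = x_1**2*x_2**2. S = 3/2*x_1*x_2**3 + 5/9*x_1**2*x_2 + x_1**2 - 13/9*x_1*x_2 + x_1 - 3/2*x_2.
  reduce S modulo (h_1, h_2, k_3, k_4):
  remainder 1/18*x_1*x_2 + 1/12*x_2**2 + x_1 + 3/4 ≠ 0; add k_5 = 1/18*x_1*x_2 + 1/12*x_2**2 + x_1 + 3/4 to the basis.

S(k_4,k_5): lcm = x_1*x_2**2. S = -3/2*x_2**3 - 167/9*x_1*x_2 - x_1 - 122/9*x_2 - 1.
  reduce S modulo (h_1, h_2, k_3, k_4, k_5):
  remainder -3/2*x_2**3 + 167/6*x_2**2 + 333*x_1 - 122/9*x_2 + 499/2 ≠ 0; add k_6 = -3/2*x_2**3 + 167/6*x_2**2 + 333*x_1 - 122/9*x_2 + 499/2 to the basis.

The other S-polynomials (S(h_2,k_3), S(h_2,k_4), S(k_3,k_4), S(h_1,k_5), S(h_2,k_5), S(k_3,k_5), S(h_1,k_6), S(h_2,k_6), S(k_3,k_6), S(k_4,k_6), S(k_5,k_6)) all reduce to 0 modulo the current basis, so we have a Gröbner basis.
Inter-reduce: drop elements whose leading term is divisible by another's, tail-reduce, and make monic.
Reduced Gröbner basis: {x_2**3 - 167/9*x_2**2 - 222*x_1 + 244/27*x_2 - 499/3, x_1**2 + 5/6*x_1 + 1/12, x_1*x_2 + 3/2*x_2**2 + 18*x_1 + 27/2}.

The bases are distinct; the ideals are different.

No, the ideals differ.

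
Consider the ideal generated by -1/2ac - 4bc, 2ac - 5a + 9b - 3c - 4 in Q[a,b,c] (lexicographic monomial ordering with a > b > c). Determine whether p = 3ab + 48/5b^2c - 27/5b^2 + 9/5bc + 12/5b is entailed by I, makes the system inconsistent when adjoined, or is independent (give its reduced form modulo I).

First compute the reduced Gröbner basis of I by Buchberger's algorithm.
f_1 = -1/2ac - 4bc, LT = ac.
f_2 = 2ac - 5a + 9b - 3c - 4, LT = ac.

S(f_1,f_2): lcm = ac. S = 5/2a + 8bc - 9/2b + 3/2c + 2.
  leading term a: no divisor's leading term divides it; move 5/2a to the remainder.
  leading term bc: no divisor's leading term divides it; move 8bc to the remainder.
  leading term b: no divisor's leading term divides it; move -9/2b to the remainder.
  leading term c: no divisor's leading term divides it; move 3/2c to the remainder.
  leading term 1: no divisor's leading term divides it; move 2 to the remainder.
  remainder 5/2a + 8bc - 9/2b + 3/2c + 2 ≠ 0; add h_3 = 5/2a + 8bc - 9/2b + 3/2c + 2 to the basis.

S(f_1,h_3): lcm = ac. S = -16/5bc^2 + 49/5bc - 3/5c^2 - 4/5c.
  leading term bc^2: no divisor's leading term divides it; move -16/5bc^2 to the remainder.
  leading term bc: no divisor's leading term divides it; move 49/5bc to the remainder.
  leading term c^2: no divisor's leading term divides it; move -3/5c^2 to the remainder.
  leading term c: no divisor's leading term divides it; move -4/5c to the remainder.
  remainder -16/5bc^2 + 49/5bc - 3/5c^2 - 4/5c ≠ 0; add h_4 = -16/5bc^2 + 49/5bc - 3/5c^2 - 4/5c to the basis.

The other S-polynomials (S(f_2,h_3), S(f_1,h_4), S(f_2,h_4), S(h_3,h_4)) all reduce to 0 modulo the current basis, so we have a Gröbner basis.
Inter-reduce: drop elements whose leading term is divisible by another's, tail-reduce, and make monic.
Reduced Gröbner basis: {a + 16/5bc - 9/5b + 3/5c + 4/5, bc^2 - 49/16bc + 3/16c^2 + 1/4c}.
Label its elements g_1 = a + 16/5bc - 9/5b + 3/5c + 4/5, g_2 = bc^2 - 49/16bc + 3/16c^2 + 1/4c.

Reduce p = 3ab + 48/5b^2c - 27/5b^2 + 9/5bc + 12/5b modulo G:
  leading term ab: subtract (3b)·g_1 from 3ab + 48/5b^2c - 27/5b^2 + 9/5bc + 12/5b → 0
  normal form = 0.
Since the normal form is 0, p ∈ I.

3ab + 48/5b^2c - 27/5b^2 + 9/5bc + 12/5b lies in I (it reduces to 0).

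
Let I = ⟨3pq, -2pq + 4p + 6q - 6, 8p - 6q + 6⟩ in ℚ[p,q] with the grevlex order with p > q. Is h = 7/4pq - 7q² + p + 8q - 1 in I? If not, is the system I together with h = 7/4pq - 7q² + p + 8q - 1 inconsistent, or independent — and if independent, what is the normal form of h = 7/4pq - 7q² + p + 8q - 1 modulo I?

First compute the reduced Gröbner basis of I by Buchberger's algorithm.
f_1 = 3pq, LT = pq.
f_2 = -2pq + 4p + 6q - 6, LT = pq.
f_3 = 8p - 6q + 6, LT = p.

S(f_1,f_2): lcm = pq. S = 2p + 3q - 3.
  reduce S modulo (f_1, f_2, f_3):
  remainder 9/2q - 9/2 ≠ 0; add k_4 = 9/2q - 9/2 to the basis.

The other S-polynomials (S(f_1,f_3), S(f_2,f_3), S(f_1,k_4), S(f_2,k_4), S(f_3,k_4)) all reduce to 0 modulo the current basis, so we have a Gröbner basis.
Inter-reduce: drop elements whose leading term is divisible by another's, tail-reduce, and make monic.
Reduced Gröbner basis: {p, q - 1}.
Label its elements g_1 = p, g_2 = q - 1.

Reduce h = 7/4pq - 7q² + p + 8q - 1 modulo G:
  leading term pq: subtract (7/4q)·g_1 from 7/4pq - 7q² + p + 8q - 1 → -7q² + p + 8q - 1
  leading term q²: subtract (-7q)·g_2 from -7q² + p + 8q - 1 → p + q - 1
  leading term p: subtract (1)·g_1 from p + q - 1 → q - 1
  leading term q: subtract (1)·g_2 from q - 1 → 0
  normal form = 0.
Since the normal form is 0, h ∈ I.

7/4pq - 7q² + p + 8q - 1 lies in I (it reduces to 0).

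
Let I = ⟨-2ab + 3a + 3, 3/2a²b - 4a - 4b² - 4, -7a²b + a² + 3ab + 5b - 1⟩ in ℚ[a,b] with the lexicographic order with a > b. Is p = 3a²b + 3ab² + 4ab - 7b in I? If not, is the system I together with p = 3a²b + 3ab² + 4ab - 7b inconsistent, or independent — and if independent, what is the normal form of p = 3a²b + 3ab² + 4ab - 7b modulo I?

3a²b + 3ab² + 4ab - 7b lies in I (it reduces to 0).

First compute the reduced Gröbner basis of I by Buchberger's algorithm.
f_1 = -2ab + 3a + 3, LT = ab.
f_2 = 3/2a²b - 4a - 4b² - 4, LT = a²b.
f_3 = -7a²b + a² + 3ab + 5b - 1, LT = a²b.

S(f_1,f_2): lcm = a²b. S = -3/2a² + 7/6a + 8/3b² + 8/3.
  leading term a²: no divisor's leading term divides it; move -3/2a² to the remainder.
  leading term a: no divisor's leading term divides it; move 7/6a to the remainder.
  leading term b²: no divisor's leading term divides it; move 8/3b² to the remainder.
  leading term 1: no divisor's leading term divides it; move 8/3 to the remainder.
  remainder -3/2a² + 7/6a + 8/3b² + 8/3 ≠ 0; add h_4 = -3/2a² + 7/6a + 8/3b² + 8/3 to the basis.

S(f_1,f_3): lcm = a²b. S = -19/14a² + 3/7ab - 3/2a + 5/7b - 1/7.
  leading term a²: subtract (19/21)·h_4 from -19/14a² + 3/7ab - 3/2a + 5/7b - 1/7 → 3/7ab - 23/9a - 152/63b² + 5/7b - 23/9
  leading term ab: subtract (-3/14)·f_1 from 3/7ab - 23/9a - 152/63b² + 5/7b - 23/9 → -241/126a - 152/63b² + 5/7b - 241/126
  leading term a: no divisor's leading term divides it; move -241/126a to the remainder.
  leading term b²: no divisor's leading term divides it; move -152/63b² to the remainder.
  leading term b: no divisor's leading term divides it; move 5/7b to the remainder.
  leading term 1: no divisor's leading term divides it; move -241/126 to the remainder.
  remainder -241/126a - 152/63b² + 5/7b - 241/126 ≠ 0; add h_5 = -241/126a - 152/63b² + 5/7b - 241/126 to the basis.

S(f_1,h_4): lcm = a²b. S = -3/2a² + 7/9ab - 3/2a + 16/9b³ + 16/9b.
  leading term a²: subtract (1)·h_4 from -3/2a² + 7/9ab - 3/2a + 16/9b³ + 16/9b → 7/9ab - 8/3a + 16/9b³ - 8/3b² + 16/9b - 8/3
  leading term ab: subtract (-7/18)·f_1 from 7/9ab - 8/3a + 16/9b³ - 8/3b² + 16/9b - 8/3 → -3/2a + 16/9b³ - 8/3b² + 16/9b - 3/2
  leading term a: subtract (189/241)·h_5 from -3/2a + 16/9b³ - 8/3b² + 16/9b - 3/2 → 16/9b³ - 560/723b² + 2641/2169b
  leading term b³: no divisor's leading term divides it; move 16/9b³ to the remainder.
  leading term b²: no divisor's leading term divides it; move -560/723b² to the remainder.
  leading term b: no divisor's leading term divides it; move 2641/2169b to the remainder.
  remainder 16/9b³ - 560/723b² + 2641/2169b ≠ 0; add h_6 = 16/9b³ - 560/723b² + 2641/2169b to the basis.

S(f_1,h_5): lcm = ab. S = -3/2a - 304/241b³ + 90/241b² - b - 3/2.
  leading term a: subtract (189/241)·h_5 from -3/2a - 304/241b³ + 90/241b² - b - 3/2 → -304/241b³ + 546/241b² - 376/241b
  leading term b³: subtract (-171/241)·h_6 from -304/241b³ + 546/241b² - 376/241b → 99666/58081b² - 40437/58081b
  leading term b²: no divisor's leading term divides it; move 99666/58081b² to the remainder.
  leading term b: no divisor's leading term divides it; move -40437/58081b to the remainder.
  remainder 99666/58081b² - 40437/58081b ≠ 0; add h_7 = 99666/58081b² - 40437/58081b to the basis.

S(f_2,h_5): lcm = a²b. S = -304/241ab³ + 90/241ab² - ab - 8/3a - 8/3b² - 8/3.
  leading term ab³: subtract (152/241b²)·f_1 from -304/241ab³ + 90/241ab² - ab - 8/3a - 8/3b² - 8/3 → -366/241ab² - ab - 8/3a - 3296/723b² - 8/3
  leading term ab²: subtract (183/241b)·f_1 from -366/241ab² - ab - 8/3a - 3296/723b² - 8/3 → -790/241ab - 8/3a - 3296/723b² - 549/241b - 8/3
  leading term ab: subtract (395/241)·f_1 from -790/241ab - 8/3a - 3296/723b² - 549/241b - 8/3 → -5483/723a - 3296/723b² - 549/241b - 5483/723
  leading term a: subtract (230286/58081)·h_5 from -5483/723a - 3296/723b² - 549/241b - 5483/723 → 290832/58081b² - 296799/58081b
  leading term b²: subtract (48472/16611)·h_7 from 290832/58081b² - 296799/58081b → -4107975/1334417b
  leading term b: no divisor's leading term divides it; move -4107975/1334417b to the remainder.
  remainder -4107975/1334417b ≠ 0; add h_8 = -4107975/1334417b to the basis.

The other S-polynomials (S(f_2,f_3), S(f_2,h_4), S(f_3,h_4), S(f_3,h_5), S(h_4,h_5), S(f_1,h_6), S(f_2,h_6), S(f_3,h_6), S(h_4,h_6), S(h_5,h_6), S(f_1,h_7), S(f_2,h_7), S(f_3,h_7), S(h_4,h_7), S(h_5,h_7), S(h_6,h_7), S(f_1,h_8), S(f_2,h_8), S(f_3,h_8), S(h_4,h_8), S(h_5,h_8), S(h_6,h_8), S(h_7,h_8)) all reduce to 0 modulo the current basis, so we have a Gröbner basis.
Inter-reduce: drop elements whose leading term is divisible by another's, tail-reduce, and make monic.
Reduced Gröbner basis: {a + 1, b}.
Label its elements g_1 = a + 1, g_2 = b.

Reduce p = 3a²b + 3ab² + 4ab - 7b modulo G:
  leading term a²b: subtract (3ab)·g_1 from 3a²b + 3ab² + 4ab - 7b → 3ab² + ab - 7b
  leading term ab²: subtract (3b²)·g_1 from 3ab² + ab - 7b → ab - 3b² - 7b
  leading term ab: subtract (b)·g_1 from ab - 3b² - 7b → -3b² - 8b
  leading term b²: subtract (-3b)·g_2 from -3b² - 8b → -8b
  leading term b: subtract (-8)·g_2 from -8b → 0
  normal form = 0.
Since the normal form is 0, p ∈ I.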